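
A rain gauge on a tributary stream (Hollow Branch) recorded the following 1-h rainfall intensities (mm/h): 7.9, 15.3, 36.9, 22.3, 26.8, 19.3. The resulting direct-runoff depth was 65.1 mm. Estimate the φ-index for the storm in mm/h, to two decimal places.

φ ≈ 11.10 mm/h

Only the 5 blocks with intensity above φ contribute runoff: 15.3, 36.9, 22.3, 26.8, 19.3 mm/h.
Σ(I−φ)·Δt = d  ⇒  (15.3+36.9+22.3+26.8+19.3 − 5φ)·1 = 65.1
φ = (120.6 − 65.1/1) / 5 = 11.10 mm/h.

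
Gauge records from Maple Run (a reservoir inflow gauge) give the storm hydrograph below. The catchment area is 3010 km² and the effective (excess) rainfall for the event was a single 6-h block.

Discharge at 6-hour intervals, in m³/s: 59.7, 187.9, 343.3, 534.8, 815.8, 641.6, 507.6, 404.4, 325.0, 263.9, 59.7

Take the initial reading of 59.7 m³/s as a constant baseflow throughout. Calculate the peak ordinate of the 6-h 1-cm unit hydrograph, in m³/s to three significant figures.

Direct runoff: 0.0, 128.2, 283.6, 475.1, 756.1, 581.9, 447.9, 344.7, 265.3, 204.2, 0.0 m³/s; ΣQ_DR = 3487 m³/s, peak = 756.1 m³/s.
Runoff depth d = ΣQ_DR·Δt / A = 3487 × 21600 / (3010 km²) = 25.02 mm.
The 1-cm UH is the DRH scaled by (10 mm)/d, so U_p = 756.1 × 10/25.02 = 302 m³/s.

U_p ≈ 302 m³/s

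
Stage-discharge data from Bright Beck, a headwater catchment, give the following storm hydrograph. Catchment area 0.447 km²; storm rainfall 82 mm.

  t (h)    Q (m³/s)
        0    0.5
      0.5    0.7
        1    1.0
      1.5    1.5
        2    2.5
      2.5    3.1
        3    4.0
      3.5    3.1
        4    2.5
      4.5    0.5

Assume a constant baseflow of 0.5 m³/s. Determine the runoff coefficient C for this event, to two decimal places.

ΣQ_DR = 14.40 m³/s; V = ΣQ_DR·Δt = 25920 m³.
Runoff depth d = V / A = 57.99 mm.
C = d / P = 57.99 / 82 = 0.71.

C ≈ 0.71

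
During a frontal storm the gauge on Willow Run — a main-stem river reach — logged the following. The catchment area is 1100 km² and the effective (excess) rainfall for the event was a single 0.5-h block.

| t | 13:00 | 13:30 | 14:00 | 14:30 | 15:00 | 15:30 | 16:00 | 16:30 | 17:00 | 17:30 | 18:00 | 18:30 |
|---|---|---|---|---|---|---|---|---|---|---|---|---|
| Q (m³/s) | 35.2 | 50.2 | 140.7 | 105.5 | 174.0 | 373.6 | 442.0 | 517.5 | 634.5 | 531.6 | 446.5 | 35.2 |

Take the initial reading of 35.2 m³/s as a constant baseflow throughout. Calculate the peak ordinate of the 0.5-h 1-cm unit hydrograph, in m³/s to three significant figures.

Direct runoff: 0.0, 15.0, 105.5, 70.3, 138.8, 338.4, 406.8, 482.3, 599.3, 496.4, 411.3, 0.0 m³/s; ΣQ_DR = 3064 m³/s, peak = 599.3 m³/s.
Runoff depth d = ΣQ_DR·Δt / A = 3064 × 1800 / (1100 km²) = 5.014 mm.
The 1-cm UH is the DRH scaled by (10 mm)/d, so U_p = 599.3 × 10/5.014 = 1200 m³/s.

U_p ≈ 1200 m³/s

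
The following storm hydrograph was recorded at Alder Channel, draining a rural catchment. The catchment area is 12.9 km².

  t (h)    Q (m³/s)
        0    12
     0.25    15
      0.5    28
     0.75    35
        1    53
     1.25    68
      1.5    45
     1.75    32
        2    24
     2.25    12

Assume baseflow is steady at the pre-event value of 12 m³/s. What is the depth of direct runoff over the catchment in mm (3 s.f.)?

d ≈ 14.2 mm

Direct runoff: 0.0, 3.0, 16.0, 23.0, 41.0, 56.0, 33.0, 20.0, 12.0, 0.0 m³/s; ΣQ_DR = 204.0 m³/s.
V = ΣQ_DR · Δt = 204.0 × 900 s = 1.836 × 10^5 m³.
Over A = 12.9 km², depth = V / A = 14.2 mm.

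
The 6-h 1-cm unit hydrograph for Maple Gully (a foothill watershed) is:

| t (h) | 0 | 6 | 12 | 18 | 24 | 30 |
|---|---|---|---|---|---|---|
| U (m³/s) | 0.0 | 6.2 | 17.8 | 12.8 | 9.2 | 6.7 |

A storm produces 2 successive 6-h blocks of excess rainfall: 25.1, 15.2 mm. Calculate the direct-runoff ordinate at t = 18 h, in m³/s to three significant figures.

Q ≈ 59.2 m³/s

By discrete convolution, Q_j = Σ (P_i / 10 mm) · U_{j−i}.
At t = 18 h (j=3): Q = (25.1/10)·12.8 + (15.2/10)·17.8 = 59.2 m³/s.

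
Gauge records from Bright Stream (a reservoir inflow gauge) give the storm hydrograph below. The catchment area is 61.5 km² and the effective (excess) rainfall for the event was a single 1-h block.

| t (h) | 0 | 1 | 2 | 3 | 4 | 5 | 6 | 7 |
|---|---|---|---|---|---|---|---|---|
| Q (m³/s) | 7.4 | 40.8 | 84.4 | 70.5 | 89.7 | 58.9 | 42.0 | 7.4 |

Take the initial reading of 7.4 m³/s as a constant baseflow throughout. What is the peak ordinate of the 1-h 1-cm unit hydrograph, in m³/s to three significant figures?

U_p ≈ 41.1 m³/s

Direct runoff: 0.0, 33.4, 77.0, 63.1, 82.3, 51.5, 34.6, 0.0 m³/s; ΣQ_DR = 341.9 m³/s, peak = 82.3 m³/s.
Runoff depth d = ΣQ_DR·Δt / A = 341.9 × 3600 / (61.5 km²) = 20.01 mm.
The 1-cm UH is the DRH scaled by (10 mm)/d, so U_p = 82.3 × 10/20.01 = 41.1 m³/s.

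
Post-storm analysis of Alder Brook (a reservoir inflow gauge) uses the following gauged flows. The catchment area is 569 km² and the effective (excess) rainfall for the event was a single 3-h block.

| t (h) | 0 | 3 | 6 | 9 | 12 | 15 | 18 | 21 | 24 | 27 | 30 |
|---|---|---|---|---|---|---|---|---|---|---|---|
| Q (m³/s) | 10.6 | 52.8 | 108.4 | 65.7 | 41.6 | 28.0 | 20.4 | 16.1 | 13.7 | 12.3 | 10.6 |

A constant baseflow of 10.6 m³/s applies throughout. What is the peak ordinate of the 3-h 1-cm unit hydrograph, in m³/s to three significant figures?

U_p ≈ 195 m³/s

Direct runoff: 0.0, 42.2, 97.8, 55.1, 31.0, 17.4, 9.8, 5.5, 3.1, 1.7, 0.0 m³/s; ΣQ_DR = 263.6 m³/s, peak = 97.8 m³/s.
Runoff depth d = ΣQ_DR·Δt / A = 263.6 × 10800 / (569 km²) = 5.003 mm.
The 1-cm UH is the DRH scaled by (10 mm)/d, so U_p = 97.8 × 10/5.003 = 195 m³/s.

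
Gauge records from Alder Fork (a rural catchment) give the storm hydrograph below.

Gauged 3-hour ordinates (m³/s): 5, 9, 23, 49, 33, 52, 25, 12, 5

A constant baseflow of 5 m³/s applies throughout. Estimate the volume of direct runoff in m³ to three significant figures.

V ≈ 1.81 × 10^6 m³

Direct-runoff ordinates (Q − Q_b): 0.0, 4.0, 18.0, 44.0, 28.0, 47.0, 20.0, 7.0, 0.0 m³/s.
ΣQ_DR = 168.0 m³/s.
With Δt = 3 h = 10800 s, V = ΣQ_DR · Δt = 168.0 × 10800 = 1.81 × 10^6 m³.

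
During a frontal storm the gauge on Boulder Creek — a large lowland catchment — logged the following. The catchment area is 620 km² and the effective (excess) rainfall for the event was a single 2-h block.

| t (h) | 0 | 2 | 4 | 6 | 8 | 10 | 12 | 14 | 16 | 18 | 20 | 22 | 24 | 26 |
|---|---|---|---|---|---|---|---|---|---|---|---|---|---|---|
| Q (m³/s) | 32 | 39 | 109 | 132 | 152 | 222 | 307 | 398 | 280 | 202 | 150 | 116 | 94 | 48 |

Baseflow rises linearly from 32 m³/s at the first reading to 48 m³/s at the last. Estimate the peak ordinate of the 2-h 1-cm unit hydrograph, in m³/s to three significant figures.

Direct runoff: 0.00, 5.77, 74.54, 96.31, 115.08, 183.85, 267.62, 357.38, 238.15, 158.92, 105.69, 70.46, 47.23, 0.00 m³/s; ΣQ_DR = 1721 m³/s, peak = 357.38 m³/s.
Runoff depth d = ΣQ_DR·Δt / A = 1721 × 7200 / (620 km²) = 19.99 mm.
The 1-cm UH is the DRH scaled by (10 mm)/d, so U_p = 357.38 × 10/19.99 = 179 m³/s.

U_p ≈ 179 m³/s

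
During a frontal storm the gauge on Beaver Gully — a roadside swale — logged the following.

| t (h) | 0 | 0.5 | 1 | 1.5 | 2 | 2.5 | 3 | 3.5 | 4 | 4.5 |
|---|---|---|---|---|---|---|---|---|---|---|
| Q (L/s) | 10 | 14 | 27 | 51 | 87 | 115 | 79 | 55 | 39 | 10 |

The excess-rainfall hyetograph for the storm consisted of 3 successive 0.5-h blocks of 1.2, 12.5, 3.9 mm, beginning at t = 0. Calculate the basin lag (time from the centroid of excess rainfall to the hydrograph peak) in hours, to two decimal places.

t_L ≈ 1.67 h

Centroid of excess rainfall: t_c = Σ P_i·t̄_i / ΣP_i = 0.8267 h (block centres at 0.25, 0.75, 1.25 h).
Hydrograph peak occurs at t = 2.5 h, so basin lag t_L = 2.5 − 0.8267 = 1.67 h.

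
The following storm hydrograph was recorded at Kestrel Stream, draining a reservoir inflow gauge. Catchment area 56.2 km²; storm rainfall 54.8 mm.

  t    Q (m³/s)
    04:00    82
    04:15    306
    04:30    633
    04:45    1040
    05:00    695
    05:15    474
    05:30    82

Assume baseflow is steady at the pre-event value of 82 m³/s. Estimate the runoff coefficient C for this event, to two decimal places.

C ≈ 0.80

ΣQ_DR = 2738 m³/s; V = ΣQ_DR·Δt = 2.464 × 10^6 m³.
Runoff depth d = V / A = 43.85 mm.
C = d / P = 43.85 / 54.8 = 0.80.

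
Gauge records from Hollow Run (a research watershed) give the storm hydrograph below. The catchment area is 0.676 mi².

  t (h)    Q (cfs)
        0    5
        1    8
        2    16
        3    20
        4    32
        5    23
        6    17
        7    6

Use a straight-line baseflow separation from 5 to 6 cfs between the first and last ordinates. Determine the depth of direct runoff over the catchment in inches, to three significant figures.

Direct runoff: 0.00, 2.86, 10.71, 14.57, 26.43, 17.29, 11.14, 0.00 cfs; ΣQ_DR = 83.00 cfs.
V = ΣQ_DR · Δt = 83.00 × 3600 s = 2.988 × 10^5 ft³.
Over A = 0.676 mi², depth = V / A = 0.190 in.

d ≈ 0.190 in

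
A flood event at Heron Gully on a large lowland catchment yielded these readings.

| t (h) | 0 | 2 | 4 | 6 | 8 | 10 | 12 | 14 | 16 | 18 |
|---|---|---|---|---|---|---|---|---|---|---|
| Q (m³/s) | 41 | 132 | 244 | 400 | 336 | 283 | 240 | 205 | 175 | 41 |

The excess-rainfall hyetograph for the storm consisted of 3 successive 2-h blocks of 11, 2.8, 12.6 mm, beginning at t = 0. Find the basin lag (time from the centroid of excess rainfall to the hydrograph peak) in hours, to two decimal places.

t_L ≈ 2.88 h

Centroid of excess rainfall: t_c = Σ P_i·t̄_i / ΣP_i = 3.1212 h (block centres at 1, 3, 5 h).
Hydrograph peak occurs at t = 6 h, so basin lag t_L = 6 − 3.1212 = 2.88 h.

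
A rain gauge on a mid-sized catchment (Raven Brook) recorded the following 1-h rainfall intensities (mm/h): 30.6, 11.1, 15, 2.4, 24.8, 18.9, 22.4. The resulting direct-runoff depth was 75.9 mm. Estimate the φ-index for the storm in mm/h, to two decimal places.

φ ≈ 7.82 mm/h

Only the 6 blocks with intensity above φ contribute runoff: 30.6, 11.1, 15, 24.8, 18.9, 22.4 mm/h.
Σ(I−φ)·Δt = d  ⇒  (30.6+11.1+15+24.8+18.9+22.4 − 6φ)·1 = 75.9
φ = (122.8 − 75.9/1) / 6 = 7.82 mm/h.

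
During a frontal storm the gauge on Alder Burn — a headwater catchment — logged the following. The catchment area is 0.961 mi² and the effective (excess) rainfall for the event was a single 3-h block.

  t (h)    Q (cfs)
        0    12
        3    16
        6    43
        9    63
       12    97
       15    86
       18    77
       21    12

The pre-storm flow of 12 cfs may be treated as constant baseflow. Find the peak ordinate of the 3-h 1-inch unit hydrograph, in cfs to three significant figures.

Direct runoff: 0.0, 4.0, 31.0, 51.0, 85.0, 74.0, 65.0, 0.0 cfs; ΣQ_DR = 310.0 cfs, peak = 85.0 cfs.
Runoff depth d = ΣQ_DR·Δt / A = 310.0 × 10800 / (0.961 mi²) = 1.500 in.
The 1-inch UH is the DRH scaled by (1 in)/d, so U_p = 85.0 × 1/1.500 = 56.7 cfs.

U_p ≈ 56.7 cfs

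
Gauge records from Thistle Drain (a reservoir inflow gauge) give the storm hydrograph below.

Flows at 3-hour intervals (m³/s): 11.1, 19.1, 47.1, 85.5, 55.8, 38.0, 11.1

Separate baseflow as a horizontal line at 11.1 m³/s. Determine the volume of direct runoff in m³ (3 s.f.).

Direct-runoff ordinates (Q − Q_b): 0.0, 8.0, 36.0, 74.4, 44.7, 26.9, 0.0 m³/s.
ΣQ_DR = 190.0 m³/s.
With Δt = 3 h = 10800 s, V = ΣQ_DR · Δt = 190.0 × 10800 = 2.05 × 10^6 m³.

V ≈ 2.05 × 10^6 m³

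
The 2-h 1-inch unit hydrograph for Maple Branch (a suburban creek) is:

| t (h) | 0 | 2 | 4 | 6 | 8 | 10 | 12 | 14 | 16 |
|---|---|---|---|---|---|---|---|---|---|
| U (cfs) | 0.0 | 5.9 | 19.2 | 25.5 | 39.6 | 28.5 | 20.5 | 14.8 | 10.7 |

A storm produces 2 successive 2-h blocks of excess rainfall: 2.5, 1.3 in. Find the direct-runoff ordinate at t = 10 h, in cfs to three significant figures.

Q ≈ 123 cfs

By discrete convolution, Q_j = Σ (P_i / 1 in) · U_{j−i}.
At t = 10 h (j=5): Q = (2.5/1)·28.5 + (1.3/1)·39.6 = 123 cfs.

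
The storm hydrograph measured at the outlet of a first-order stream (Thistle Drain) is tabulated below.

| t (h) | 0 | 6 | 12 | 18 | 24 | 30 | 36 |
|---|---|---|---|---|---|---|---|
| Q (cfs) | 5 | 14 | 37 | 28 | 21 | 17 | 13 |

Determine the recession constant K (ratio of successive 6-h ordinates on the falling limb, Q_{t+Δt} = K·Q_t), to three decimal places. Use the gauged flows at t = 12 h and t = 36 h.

Using the recession-limb readings at t = 12 h and t = 36 h: Q falls from 37 to 13 cfs over 4 intervals.
K = (Q₂/Q₁)^(1/4) = (13/37)^(1/4) = 0.770.

K ≈ 0.770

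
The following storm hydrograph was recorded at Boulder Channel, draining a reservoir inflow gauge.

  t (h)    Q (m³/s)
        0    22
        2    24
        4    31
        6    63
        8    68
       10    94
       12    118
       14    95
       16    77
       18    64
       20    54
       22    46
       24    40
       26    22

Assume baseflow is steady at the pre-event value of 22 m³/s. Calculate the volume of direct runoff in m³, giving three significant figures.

V ≈ 3.67 × 10^6 m³

Direct-runoff ordinates (Q − Q_b): 0.0, 2.0, 9.0, 41.0, 46.0, 72.0, 96.0, 73.0, 55.0, 42.0, 32.0, 24.0, 18.0, 0.0 m³/s.
ΣQ_DR = 510.0 m³/s.
With Δt = 2 h = 7200 s, V = ΣQ_DR · Δt = 510.0 × 7200 = 3.67 × 10^6 m³.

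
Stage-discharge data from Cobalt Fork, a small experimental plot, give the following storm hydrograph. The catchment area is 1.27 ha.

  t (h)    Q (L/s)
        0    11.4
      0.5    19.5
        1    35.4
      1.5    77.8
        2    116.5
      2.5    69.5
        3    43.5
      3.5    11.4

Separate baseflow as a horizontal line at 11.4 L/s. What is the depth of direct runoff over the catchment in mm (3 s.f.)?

d ≈ 41.6 mm

Direct runoff: 0.0, 8.1, 24.0, 66.4, 105.1, 58.1, 32.1, 0.0 L/s; ΣQ_DR = 293.8 L/s.
V = ΣQ_DR · Δt = 293.8 × 1800 s = 5.288 × 10^5 L.
Over A = 1.27 ha, depth = V / A = 41.6 mm.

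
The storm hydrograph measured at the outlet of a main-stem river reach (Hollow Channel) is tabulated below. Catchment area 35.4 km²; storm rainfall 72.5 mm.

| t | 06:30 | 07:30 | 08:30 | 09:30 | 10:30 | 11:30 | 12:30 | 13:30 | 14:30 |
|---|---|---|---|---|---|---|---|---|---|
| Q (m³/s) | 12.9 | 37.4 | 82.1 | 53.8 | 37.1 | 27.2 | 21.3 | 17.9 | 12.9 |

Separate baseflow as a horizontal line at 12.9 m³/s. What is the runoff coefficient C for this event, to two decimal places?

ΣQ_DR = 186.5 m³/s; V = ΣQ_DR·Δt = 6.714 × 10^5 m³.
Runoff depth d = V / A = 18.97 mm.
C = d / P = 18.97 / 72.5 = 0.26.

C ≈ 0.26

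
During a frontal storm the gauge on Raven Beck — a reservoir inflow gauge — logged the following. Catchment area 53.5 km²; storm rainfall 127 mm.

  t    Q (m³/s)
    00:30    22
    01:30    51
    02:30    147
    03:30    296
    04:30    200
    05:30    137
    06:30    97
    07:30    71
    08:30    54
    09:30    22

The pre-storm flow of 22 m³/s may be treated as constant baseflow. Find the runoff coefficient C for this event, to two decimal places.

C ≈ 0.46

ΣQ_DR = 877.0 m³/s; V = ΣQ_DR·Δt = 3.157 × 10^6 m³.
Runoff depth d = V / A = 59.01 mm.
C = d / P = 59.01 / 127 = 0.46.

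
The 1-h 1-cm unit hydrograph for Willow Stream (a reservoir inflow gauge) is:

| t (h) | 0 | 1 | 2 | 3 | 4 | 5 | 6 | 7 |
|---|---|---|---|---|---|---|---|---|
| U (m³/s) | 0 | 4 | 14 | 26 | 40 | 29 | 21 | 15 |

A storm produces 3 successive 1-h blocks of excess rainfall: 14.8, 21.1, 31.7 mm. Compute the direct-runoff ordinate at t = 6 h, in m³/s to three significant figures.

Q ≈ 219 m³/s

By discrete convolution, Q_j = Σ (P_i / 10 mm) · U_{j−i}.
At t = 6 h (j=6): Q = (14.8/10)·21 + (21.1/10)·29 + (31.7/10)·40 = 219 m³/s.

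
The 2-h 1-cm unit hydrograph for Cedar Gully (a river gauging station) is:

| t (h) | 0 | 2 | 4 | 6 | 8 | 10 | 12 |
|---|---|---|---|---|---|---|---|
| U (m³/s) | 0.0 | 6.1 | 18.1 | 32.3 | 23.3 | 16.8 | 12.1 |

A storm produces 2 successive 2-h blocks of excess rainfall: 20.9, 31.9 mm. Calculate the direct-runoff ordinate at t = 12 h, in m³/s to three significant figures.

By discrete convolution, Q_j = Σ (P_i / 10 mm) · U_{j−i}.
At t = 12 h (j=6): Q = (20.9/10)·12.1 + (31.9/10)·16.8 = 78.9 m³/s.

Q ≈ 78.9 m³/s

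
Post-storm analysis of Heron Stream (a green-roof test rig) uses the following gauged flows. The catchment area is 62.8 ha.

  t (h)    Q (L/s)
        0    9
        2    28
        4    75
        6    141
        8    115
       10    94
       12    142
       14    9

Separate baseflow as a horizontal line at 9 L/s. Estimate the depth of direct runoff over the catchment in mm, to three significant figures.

d ≈ 6.20 mm

Direct runoff: 0.0, 19.0, 66.0, 132.0, 106.0, 85.0, 133.0, 0.0 L/s; ΣQ_DR = 541.0 L/s.
V = ΣQ_DR · Δt = 541.0 × 7200 s = 3.895 × 10^6 L.
Over A = 62.8 ha, depth = V / A = 6.20 mm.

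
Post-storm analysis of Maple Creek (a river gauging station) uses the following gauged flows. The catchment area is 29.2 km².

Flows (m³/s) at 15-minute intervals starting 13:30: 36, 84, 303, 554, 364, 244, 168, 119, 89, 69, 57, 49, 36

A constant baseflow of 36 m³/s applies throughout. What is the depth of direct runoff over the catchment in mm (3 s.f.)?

Direct runoff: 0.0, 48.0, 267.0, 518.0, 328.0, 208.0, 132.0, 83.0, 53.0, 33.0, 21.0, 13.0, 0.0 m³/s; ΣQ_DR = 1704 m³/s.
V = ΣQ_DR · Δt = 1704 × 900 s = 1.534 × 10^6 m³.
Over A = 29.2 km², depth = V / A = 52.5 mm.

d ≈ 52.5 mm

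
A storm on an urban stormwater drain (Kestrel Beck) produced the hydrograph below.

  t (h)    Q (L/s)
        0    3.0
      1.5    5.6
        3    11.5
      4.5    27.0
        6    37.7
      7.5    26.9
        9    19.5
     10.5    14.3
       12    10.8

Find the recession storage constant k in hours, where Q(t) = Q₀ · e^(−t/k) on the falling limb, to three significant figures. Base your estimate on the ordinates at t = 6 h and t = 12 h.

On the falling limb, Q drops from 37.7 to 10.8 L/s between t = 6 h and t = 12 h (Δt = 6 h).
k = −Δt / ln(Q₂/Q₁) = −6 / ln(10.8/37.7) = 4.80 h.

k ≈ 4.80 h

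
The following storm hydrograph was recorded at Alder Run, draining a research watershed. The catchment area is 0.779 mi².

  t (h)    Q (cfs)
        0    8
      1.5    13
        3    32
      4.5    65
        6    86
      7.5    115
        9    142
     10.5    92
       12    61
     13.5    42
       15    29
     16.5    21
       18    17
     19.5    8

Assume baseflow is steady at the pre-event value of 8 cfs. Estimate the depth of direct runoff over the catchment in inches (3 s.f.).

d ≈ 1.85 in

Direct runoff: 0.0, 5.0, 24.0, 57.0, 78.0, 107.0, 134.0, 84.0, 53.0, 34.0, 21.0, 13.0, 9.0, 0.0 cfs; ΣQ_DR = 619.0 cfs.
V = ΣQ_DR · Δt = 619.0 × 5400 s = 3.343 × 10^6 ft³.
Over A = 0.779 mi², depth = V / A = 1.85 in.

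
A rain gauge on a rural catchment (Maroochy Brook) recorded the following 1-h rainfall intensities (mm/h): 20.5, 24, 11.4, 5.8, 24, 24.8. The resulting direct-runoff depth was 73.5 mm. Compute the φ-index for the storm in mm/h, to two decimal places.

φ ≈ 6.24 mm/h

Only the 5 blocks with intensity above φ contribute runoff: 20.5, 24, 11.4, 24, 24.8 mm/h.
Σ(I−φ)·Δt = d  ⇒  (20.5+24+11.4+24+24.8 − 5φ)·1 = 73.5
φ = (104.7 − 73.5/1) / 5 = 6.24 mm/h.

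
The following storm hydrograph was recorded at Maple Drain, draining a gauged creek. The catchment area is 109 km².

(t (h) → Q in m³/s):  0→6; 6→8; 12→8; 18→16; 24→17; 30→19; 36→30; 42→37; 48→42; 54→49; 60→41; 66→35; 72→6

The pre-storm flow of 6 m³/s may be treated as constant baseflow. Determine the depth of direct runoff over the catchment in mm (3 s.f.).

d ≈ 46.8 mm

Direct runoff: 0.0, 2.0, 2.0, 10.0, 11.0, 13.0, 24.0, 31.0, 36.0, 43.0, 35.0, 29.0, 0.0 m³/s; ΣQ_DR = 236.0 m³/s.
V = ΣQ_DR · Δt = 236.0 × 21600 s = 5.098 × 10^6 m³.
Over A = 109 km², depth = V / A = 46.8 mm.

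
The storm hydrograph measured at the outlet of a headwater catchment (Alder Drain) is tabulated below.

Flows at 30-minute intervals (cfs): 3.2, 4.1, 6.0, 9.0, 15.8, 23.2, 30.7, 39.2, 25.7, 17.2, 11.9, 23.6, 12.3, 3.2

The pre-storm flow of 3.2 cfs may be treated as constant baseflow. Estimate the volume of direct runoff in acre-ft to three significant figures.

Direct-runoff ordinates (Q − Q_b): 0.0, 0.9, 2.8, 5.8, 12.6, 20.0, 27.5, 36.0, 22.5, 14.0, 8.7, 20.4, 9.1, 0.0 cfs.
ΣQ_DR = 180.3 cfs.
With Δt = 0.5 h = 1800 s, V = ΣQ_DR · Δt = 180.3 × 1800 = 3.25 × 10^5 ft³ = 7.45 acre-ft.

V ≈ 7.45 acre-ft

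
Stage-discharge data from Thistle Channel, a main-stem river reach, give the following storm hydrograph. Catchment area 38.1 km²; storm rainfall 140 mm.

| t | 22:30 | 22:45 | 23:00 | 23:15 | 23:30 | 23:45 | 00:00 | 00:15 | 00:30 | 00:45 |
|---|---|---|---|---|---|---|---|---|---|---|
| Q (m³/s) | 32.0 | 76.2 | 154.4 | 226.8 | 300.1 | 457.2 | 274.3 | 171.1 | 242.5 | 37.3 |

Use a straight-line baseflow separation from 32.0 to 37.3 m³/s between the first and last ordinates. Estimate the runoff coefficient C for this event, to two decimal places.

ΣQ_DR = 1625 m³/s; V = ΣQ_DR·Δt = 1.463 × 10^6 m³.
Runoff depth d = V / A = 38.40 mm.
C = d / P = 38.40 / 140 = 0.27.

C ≈ 0.27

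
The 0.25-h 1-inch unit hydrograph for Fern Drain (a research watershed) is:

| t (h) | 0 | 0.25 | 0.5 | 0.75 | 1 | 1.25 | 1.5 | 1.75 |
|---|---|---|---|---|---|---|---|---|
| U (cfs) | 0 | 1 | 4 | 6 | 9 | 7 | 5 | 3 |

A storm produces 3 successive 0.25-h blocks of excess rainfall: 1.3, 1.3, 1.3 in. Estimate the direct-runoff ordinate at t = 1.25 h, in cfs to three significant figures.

By discrete convolution, Q_j = Σ (P_i / 1 in) · U_{j−i}.
At t = 1.25 h (j=5): Q = (1.3/1)·7 + (1.3/1)·9 + (1.3/1)·6 = 28.6 cfs.

Q ≈ 28.6 cfs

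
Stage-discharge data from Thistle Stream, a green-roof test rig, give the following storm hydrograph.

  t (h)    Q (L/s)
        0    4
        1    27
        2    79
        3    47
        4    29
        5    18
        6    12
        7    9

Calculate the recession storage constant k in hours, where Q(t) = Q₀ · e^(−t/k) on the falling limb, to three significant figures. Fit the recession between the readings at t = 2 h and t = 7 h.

k ≈ 2.30 h

On the falling limb, Q drops from 79 to 9 L/s between t = 2 h and t = 7 h (Δt = 5 h).
k = −Δt / ln(Q₂/Q₁) = −5 / ln(9/79) = 2.30 h.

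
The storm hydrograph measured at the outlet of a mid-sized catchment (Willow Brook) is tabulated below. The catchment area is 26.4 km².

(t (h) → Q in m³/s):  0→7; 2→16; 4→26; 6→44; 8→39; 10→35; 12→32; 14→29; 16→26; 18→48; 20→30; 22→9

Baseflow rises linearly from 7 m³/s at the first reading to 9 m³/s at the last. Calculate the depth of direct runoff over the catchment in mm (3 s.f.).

d ≈ 66.8 mm

Direct runoff: 0.00, 8.82, 18.64, 36.45, 31.27, 27.09, 23.91, 20.73, 17.55, 39.36, 21.18, 0.00 m³/s; ΣQ_DR = 245.0 m³/s.
V = ΣQ_DR · Δt = 245.0 × 7200 s = 1.764 × 10^6 m³.
Over A = 26.4 km², depth = V / A = 66.8 mm.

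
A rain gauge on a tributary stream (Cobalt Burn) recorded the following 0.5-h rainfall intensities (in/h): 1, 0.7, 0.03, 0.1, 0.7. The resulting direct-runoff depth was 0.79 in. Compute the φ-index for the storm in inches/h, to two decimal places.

φ ≈ 0.27 in/h

Only the 3 blocks with intensity above φ contribute runoff: 1, 0.7, 0.7 in/h.
Σ(I−φ)·Δt = d  ⇒  (1+0.7+0.7 − 3φ)·0.5 = 0.79
φ = (2.400 − 0.79/0.5) / 3 = 0.27 in/h.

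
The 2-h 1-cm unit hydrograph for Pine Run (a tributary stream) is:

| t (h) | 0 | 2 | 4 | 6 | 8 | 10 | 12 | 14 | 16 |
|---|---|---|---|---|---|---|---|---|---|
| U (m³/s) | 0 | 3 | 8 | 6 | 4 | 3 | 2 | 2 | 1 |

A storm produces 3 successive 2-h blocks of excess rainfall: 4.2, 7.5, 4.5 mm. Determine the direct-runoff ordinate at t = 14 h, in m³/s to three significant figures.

By discrete convolution, Q_j = Σ (P_i / 10 mm) · U_{j−i}.
At t = 14 h (j=7): Q = (4.2/10)·2 + (7.5/10)·2 + (4.5/10)·3 = 3.69 m³/s.

Q ≈ 3.69 m³/s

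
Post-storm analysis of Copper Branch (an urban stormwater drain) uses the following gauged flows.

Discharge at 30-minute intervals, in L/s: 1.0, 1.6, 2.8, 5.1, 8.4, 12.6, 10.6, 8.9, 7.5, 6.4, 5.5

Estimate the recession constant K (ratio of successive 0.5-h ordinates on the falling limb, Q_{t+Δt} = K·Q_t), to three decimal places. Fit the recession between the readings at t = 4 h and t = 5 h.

K ≈ 0.856

Using the recession-limb readings at t = 4 h and t = 5 h: Q falls from 7.5 to 5.5 L/s over 2 intervals.
K = (Q₂/Q₁)^(1/2) = (5.5/7.5)^(1/2) = 0.856.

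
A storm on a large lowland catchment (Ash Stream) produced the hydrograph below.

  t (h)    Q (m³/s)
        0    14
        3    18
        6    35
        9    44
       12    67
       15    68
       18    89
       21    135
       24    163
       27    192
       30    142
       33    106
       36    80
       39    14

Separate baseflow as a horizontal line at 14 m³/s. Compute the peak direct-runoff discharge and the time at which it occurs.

Subtracting baseflow gives direct-runoff ordinates: 0.0, 4.0, 21.0, 30.0, 53.0, 54.0, 75.0, 121.0, 149.0, 178.0, 128.0, 92.0, 66.0, 0.0 m³/s.
The maximum is 178.0 m³/s, occurring at the reading for t = 27 h.

Q_p = 178.0 m³/s at t = 27 h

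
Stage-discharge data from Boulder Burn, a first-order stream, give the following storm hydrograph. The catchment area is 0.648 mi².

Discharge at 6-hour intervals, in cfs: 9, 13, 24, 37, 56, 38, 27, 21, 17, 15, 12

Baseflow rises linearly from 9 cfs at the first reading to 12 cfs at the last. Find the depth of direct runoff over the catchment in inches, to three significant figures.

Direct runoff: 0.00, 3.70, 14.40, 27.10, 45.80, 27.50, 16.20, 9.90, 5.60, 3.30, 0.00 cfs; ΣQ_DR = 153.5 cfs.
V = ΣQ_DR · Δt = 153.5 × 21600 s = 3.316 × 10^6 ft³.
Over A = 0.648 mi², depth = V / A = 2.20 in.

d ≈ 2.20 in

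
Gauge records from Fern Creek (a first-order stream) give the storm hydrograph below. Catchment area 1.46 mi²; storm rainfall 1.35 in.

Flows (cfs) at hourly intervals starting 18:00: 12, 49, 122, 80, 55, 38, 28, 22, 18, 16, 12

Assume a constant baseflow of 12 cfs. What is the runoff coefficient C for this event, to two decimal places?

C ≈ 0.25

ΣQ_DR = 320.0 cfs; V = ΣQ_DR·Δt = 1.152 × 10^6 ft³.
Runoff depth d = V / A = 0.3396 in.
C = d / P = 0.3396 / 1.35 = 0.25.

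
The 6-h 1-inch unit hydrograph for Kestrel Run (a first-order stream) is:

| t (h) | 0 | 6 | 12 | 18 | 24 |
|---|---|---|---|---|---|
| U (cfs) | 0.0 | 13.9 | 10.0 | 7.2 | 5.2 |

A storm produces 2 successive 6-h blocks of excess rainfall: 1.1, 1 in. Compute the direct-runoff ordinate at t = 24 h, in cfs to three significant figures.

By discrete convolution, Q_j = Σ (P_i / 1 in) · U_{j−i}.
At t = 24 h (j=4): Q = (1.1/1)·5.2 + (1/1)·7.2 = 12.9 cfs.

Q ≈ 12.9 cfs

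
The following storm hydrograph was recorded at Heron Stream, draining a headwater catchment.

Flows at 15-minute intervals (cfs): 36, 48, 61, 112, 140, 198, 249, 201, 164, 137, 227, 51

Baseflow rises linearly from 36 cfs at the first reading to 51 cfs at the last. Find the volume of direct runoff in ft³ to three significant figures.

V ≈ 9.92 × 10^5 ft³

Direct-runoff ordinates (Q − Q_b): 0.00, 10.64, 22.27, 71.91, 98.55, 155.18, 204.82, 155.45, 117.09, 88.73, 177.36, 0.00 cfs.
ΣQ_DR = 1102 cfs.
With Δt = 0.25 h = 900 s, V = ΣQ_DR · Δt = 1102 × 900 = 9.92 × 10^5 ft³.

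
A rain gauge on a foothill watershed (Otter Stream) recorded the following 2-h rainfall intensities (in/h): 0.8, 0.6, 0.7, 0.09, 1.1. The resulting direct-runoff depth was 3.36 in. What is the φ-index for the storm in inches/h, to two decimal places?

Only the 4 blocks with intensity above φ contribute runoff: 0.8, 0.6, 0.7, 1.1 in/h.
Σ(I−φ)·Δt = d  ⇒  (0.8+0.6+0.7+1.1 − 4φ)·2 = 3.36
φ = (3.200 − 3.36/2) / 4 = 0.38 in/h.

φ ≈ 0.38 in/h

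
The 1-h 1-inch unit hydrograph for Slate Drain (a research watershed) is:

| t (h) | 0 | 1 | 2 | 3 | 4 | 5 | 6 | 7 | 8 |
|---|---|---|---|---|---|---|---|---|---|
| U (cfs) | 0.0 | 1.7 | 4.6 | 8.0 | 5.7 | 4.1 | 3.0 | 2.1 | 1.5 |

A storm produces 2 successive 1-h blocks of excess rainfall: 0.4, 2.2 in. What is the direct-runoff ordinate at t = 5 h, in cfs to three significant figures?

By discrete convolution, Q_j = Σ (P_i / 1 in) · U_{j−i}.
At t = 5 h (j=5): Q = (0.4/1)·4.1 + (2.2/1)·5.7 = 14.2 cfs.

Q ≈ 14.2 cfs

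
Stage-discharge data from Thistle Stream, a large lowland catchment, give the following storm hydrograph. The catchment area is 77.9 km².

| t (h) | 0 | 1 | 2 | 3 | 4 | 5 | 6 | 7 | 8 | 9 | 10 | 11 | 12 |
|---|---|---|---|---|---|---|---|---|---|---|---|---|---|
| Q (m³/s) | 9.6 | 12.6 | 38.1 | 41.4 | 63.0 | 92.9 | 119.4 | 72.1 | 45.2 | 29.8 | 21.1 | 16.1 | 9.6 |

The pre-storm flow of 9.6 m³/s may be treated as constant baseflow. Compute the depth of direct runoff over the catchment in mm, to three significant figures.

Direct runoff: 0.0, 3.0, 28.5, 31.8, 53.4, 83.3, 109.8, 62.5, 35.6, 20.2, 11.5, 6.5, 0.0 m³/s; ΣQ_DR = 446.1 m³/s.
V = ΣQ_DR · Δt = 446.1 × 3600 s = 1.606 × 10^6 m³.
Over A = 77.9 km², depth = V / A = 20.6 mm.

d ≈ 20.6 mm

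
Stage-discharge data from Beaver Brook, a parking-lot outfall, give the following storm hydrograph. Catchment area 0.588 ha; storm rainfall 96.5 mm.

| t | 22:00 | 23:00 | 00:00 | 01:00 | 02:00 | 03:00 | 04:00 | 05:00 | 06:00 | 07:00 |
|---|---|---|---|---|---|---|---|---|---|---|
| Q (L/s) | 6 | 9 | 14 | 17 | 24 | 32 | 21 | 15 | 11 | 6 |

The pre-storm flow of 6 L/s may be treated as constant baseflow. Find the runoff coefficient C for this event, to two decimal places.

C ≈ 0.60

ΣQ_DR = 95.00 L/s; V = ΣQ_DR·Δt = 3.420 × 10^5 L.
Runoff depth d = V / A = 58.16 mm.
C = d / P = 58.16 / 96.5 = 0.60.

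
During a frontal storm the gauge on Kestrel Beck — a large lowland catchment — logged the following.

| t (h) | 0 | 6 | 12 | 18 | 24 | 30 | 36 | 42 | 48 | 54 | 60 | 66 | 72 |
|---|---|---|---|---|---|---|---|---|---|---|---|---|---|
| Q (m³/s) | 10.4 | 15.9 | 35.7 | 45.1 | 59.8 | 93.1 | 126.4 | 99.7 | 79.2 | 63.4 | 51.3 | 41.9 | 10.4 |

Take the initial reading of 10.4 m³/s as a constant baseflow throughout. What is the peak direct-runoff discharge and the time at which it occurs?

Q_p = 116.0 m³/s at t = 36 h

Subtracting baseflow gives direct-runoff ordinates: 0.0, 5.5, 25.3, 34.7, 49.4, 82.7, 116.0, 89.3, 68.8, 53.0, 40.9, 31.5, 0.0 m³/s.
The maximum is 116.0 m³/s, occurring at the reading for t = 36 h.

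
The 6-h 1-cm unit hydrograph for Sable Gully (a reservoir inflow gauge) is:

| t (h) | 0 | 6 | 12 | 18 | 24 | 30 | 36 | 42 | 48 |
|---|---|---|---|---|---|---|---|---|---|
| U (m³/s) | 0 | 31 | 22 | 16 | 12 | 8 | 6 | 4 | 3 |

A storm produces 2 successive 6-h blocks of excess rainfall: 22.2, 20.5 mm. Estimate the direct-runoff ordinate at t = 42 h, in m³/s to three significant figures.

Q ≈ 21.2 m³/s

By discrete convolution, Q_j = Σ (P_i / 10 mm) · U_{j−i}.
At t = 42 h (j=7): Q = (22.2/10)·4 + (20.5/10)·6 = 21.2 m³/s.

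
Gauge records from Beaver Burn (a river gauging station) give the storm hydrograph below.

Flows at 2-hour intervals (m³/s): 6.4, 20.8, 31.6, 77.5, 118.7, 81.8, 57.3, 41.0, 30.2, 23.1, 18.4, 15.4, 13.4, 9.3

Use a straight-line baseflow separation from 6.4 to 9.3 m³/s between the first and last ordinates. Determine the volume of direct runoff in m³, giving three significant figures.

V ≈ 3.13 × 10^6 m³

Direct-runoff ordinates (Q − Q_b): 0.00, 14.18, 24.75, 70.43, 111.41, 74.28, 49.56, 33.04, 22.02, 14.69, 9.77, 6.55, 4.32, 0.00 m³/s.
ΣQ_DR = 435.0 m³/s.
With Δt = 2 h = 7200 s, V = ΣQ_DR · Δt = 435.0 × 7200 = 3.13 × 10^6 m³.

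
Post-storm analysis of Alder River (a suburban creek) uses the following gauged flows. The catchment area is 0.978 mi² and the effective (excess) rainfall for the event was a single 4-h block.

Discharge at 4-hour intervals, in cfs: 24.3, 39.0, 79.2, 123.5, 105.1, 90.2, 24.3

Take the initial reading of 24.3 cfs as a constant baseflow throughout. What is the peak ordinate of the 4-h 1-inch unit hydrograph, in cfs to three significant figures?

Direct runoff: 0.0, 14.7, 54.9, 99.2, 80.8, 65.9, 0.0 cfs; ΣQ_DR = 315.5 cfs, peak = 99.2 cfs.
Runoff depth d = ΣQ_DR·Δt / A = 315.5 × 14400 / (0.978 mi²) = 2.000 in.
The 1-inch UH is the DRH scaled by (1 in)/d, so U_p = 99.2 × 1/2.000 = 49.6 cfs.

U_p ≈ 49.6 cfs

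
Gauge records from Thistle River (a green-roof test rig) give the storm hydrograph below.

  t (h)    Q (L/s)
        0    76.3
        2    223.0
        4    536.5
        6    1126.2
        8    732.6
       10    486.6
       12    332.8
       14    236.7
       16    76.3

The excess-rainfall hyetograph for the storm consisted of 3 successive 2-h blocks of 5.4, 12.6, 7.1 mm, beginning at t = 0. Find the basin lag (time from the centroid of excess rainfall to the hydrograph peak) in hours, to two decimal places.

Centroid of excess rainfall: t_c = Σ P_i·t̄_i / ΣP_i = 3.1355 h (block centres at 1, 3, 5 h).
Hydrograph peak occurs at t = 6 h, so basin lag t_L = 6 − 3.1355 = 2.86 h.

t_L ≈ 2.86 h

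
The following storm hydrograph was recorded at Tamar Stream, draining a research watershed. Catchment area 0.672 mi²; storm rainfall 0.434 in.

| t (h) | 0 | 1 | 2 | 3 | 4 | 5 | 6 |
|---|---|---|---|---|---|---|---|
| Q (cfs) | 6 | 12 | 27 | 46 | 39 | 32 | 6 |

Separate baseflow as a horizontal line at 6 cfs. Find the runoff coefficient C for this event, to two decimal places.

ΣQ_DR = 126.0 cfs; V = ΣQ_DR·Δt = 4.536 × 10^5 ft³.
Runoff depth d = V / A = 0.2905 in.
C = d / P = 0.2905 / 0.434 = 0.67.

C ≈ 0.67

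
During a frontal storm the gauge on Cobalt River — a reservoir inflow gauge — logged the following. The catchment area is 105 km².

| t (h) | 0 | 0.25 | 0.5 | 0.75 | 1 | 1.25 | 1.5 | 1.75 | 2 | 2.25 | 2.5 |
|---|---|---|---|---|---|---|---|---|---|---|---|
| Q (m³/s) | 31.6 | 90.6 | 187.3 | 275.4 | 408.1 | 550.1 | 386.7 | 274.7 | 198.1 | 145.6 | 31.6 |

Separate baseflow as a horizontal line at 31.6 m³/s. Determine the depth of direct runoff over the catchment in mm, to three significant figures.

Direct runoff: 0.0, 59.0, 155.7, 243.8, 376.5, 518.5, 355.1, 243.1, 166.5, 114.0, 0.0 m³/s; ΣQ_DR = 2232 m³/s.
V = ΣQ_DR · Δt = 2232 × 900 s = 2.009 × 10^6 m³.
Over A = 105 km², depth = V / A = 19.1 mm.

d ≈ 19.1 mm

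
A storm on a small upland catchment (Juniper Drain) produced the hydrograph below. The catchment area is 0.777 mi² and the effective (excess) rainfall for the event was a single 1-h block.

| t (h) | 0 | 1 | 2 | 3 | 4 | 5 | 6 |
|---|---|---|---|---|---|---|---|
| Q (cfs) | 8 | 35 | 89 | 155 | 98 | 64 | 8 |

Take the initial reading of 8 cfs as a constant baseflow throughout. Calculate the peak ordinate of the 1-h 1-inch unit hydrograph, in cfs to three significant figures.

U_p ≈ 184 cfs

Direct runoff: 0.0, 27.0, 81.0, 147.0, 90.0, 56.0, 0.0 cfs; ΣQ_DR = 401.0 cfs, peak = 147.0 cfs.
Runoff depth d = ΣQ_DR·Δt / A = 401.0 × 3600 / (0.777 mi²) = 0.7997 in.
The 1-inch UH is the DRH scaled by (1 in)/d, so U_p = 147.0 × 1/0.7997 = 184 cfs.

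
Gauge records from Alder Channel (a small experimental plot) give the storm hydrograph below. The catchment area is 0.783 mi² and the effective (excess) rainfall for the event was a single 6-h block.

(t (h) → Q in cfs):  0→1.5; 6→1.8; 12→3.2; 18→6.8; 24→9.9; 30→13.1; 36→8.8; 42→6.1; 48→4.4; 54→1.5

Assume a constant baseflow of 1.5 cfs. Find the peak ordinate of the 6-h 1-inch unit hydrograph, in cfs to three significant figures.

Direct runoff: 0.0, 0.3, 1.7, 5.3, 8.4, 11.6, 7.3, 4.6, 2.9, 0.0 cfs; ΣQ_DR = 42.10 cfs, peak = 11.6 cfs.
Runoff depth d = ΣQ_DR·Δt / A = 42.10 × 21600 / (0.783 mi²) = 0.4999 in.
The 1-inch UH is the DRH scaled by (1 in)/d, so U_p = 11.6 × 1/0.4999 = 23.2 cfs.

U_p ≈ 23.2 cfs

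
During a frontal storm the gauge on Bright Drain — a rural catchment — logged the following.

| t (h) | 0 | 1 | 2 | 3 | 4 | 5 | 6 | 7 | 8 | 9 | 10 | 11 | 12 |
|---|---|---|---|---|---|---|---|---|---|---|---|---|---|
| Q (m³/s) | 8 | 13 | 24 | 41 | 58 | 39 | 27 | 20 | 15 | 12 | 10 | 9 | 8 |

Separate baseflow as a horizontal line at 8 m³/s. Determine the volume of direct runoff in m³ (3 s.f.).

V ≈ 6.48 × 10^5 m³

Direct-runoff ordinates (Q − Q_b): 0.0, 5.0, 16.0, 33.0, 50.0, 31.0, 19.0, 12.0, 7.0, 4.0, 2.0, 1.0, 0.0 m³/s.
ΣQ_DR = 180.0 m³/s.
With Δt = 1 h = 3600 s, V = ΣQ_DR · Δt = 180.0 × 3600 = 6.48 × 10^5 m³.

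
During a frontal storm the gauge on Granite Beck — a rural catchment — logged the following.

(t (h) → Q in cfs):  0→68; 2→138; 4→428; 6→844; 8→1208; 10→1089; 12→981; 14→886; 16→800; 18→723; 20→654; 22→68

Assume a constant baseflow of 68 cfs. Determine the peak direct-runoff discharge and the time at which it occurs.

Subtracting baseflow gives direct-runoff ordinates: 0.0, 70.0, 360.0, 776.0, 1140.0, 1021.0, 913.0, 818.0, 732.0, 655.0, 586.0, 0.0 cfs.
The maximum is 1140.0 cfs, occurring at the reading for t = 8 h.

Q_p = 1140.0 cfs at t = 8 h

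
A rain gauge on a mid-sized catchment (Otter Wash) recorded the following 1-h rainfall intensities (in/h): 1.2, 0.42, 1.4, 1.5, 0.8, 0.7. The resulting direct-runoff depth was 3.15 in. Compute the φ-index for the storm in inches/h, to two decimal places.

φ ≈ 0.49 in/h

Only the 5 blocks with intensity above φ contribute runoff: 1.2, 1.4, 1.5, 0.8, 0.7 in/h.
Σ(I−φ)·Δt = d  ⇒  (1.2+1.4+1.5+0.8+0.7 − 5φ)·1 = 3.15
φ = (5.600 − 3.15/1) / 5 = 0.49 in/h.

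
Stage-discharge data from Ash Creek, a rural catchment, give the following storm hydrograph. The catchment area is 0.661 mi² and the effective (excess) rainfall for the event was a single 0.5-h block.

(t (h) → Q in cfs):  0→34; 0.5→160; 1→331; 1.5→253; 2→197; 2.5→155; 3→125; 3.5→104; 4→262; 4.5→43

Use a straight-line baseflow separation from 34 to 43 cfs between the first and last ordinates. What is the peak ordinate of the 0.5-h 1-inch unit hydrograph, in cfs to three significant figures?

U_p ≈ 197 cfs

Direct runoff: 0.00, 125.00, 295.00, 216.00, 159.00, 116.00, 85.00, 63.00, 220.00, 0.00 cfs; ΣQ_DR = 1279 cfs, peak = 295.00 cfs.
Runoff depth d = ΣQ_DR·Δt / A = 1279 × 1800 / (0.661 mi²) = 1.499 in.
The 1-inch UH is the DRH scaled by (1 in)/d, so U_p = 295.00 × 1/1.499 = 197 cfs.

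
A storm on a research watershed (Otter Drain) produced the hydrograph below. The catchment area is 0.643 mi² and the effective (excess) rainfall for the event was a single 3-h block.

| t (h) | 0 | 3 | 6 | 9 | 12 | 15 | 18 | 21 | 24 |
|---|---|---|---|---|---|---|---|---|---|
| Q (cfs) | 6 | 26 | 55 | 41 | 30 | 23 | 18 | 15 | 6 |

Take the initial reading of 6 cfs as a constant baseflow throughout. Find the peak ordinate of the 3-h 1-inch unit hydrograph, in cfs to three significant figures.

Direct runoff: 0.0, 20.0, 49.0, 35.0, 24.0, 17.0, 12.0, 9.0, 0.0 cfs; ΣQ_DR = 166.0 cfs, peak = 49.0 cfs.
Runoff depth d = ΣQ_DR·Δt / A = 166.0 × 10800 / (0.643 mi²) = 1.200 in.
The 1-inch UH is the DRH scaled by (1 in)/d, so U_p = 49.0 × 1/1.200 = 40.8 cfs.

U_p ≈ 40.8 cfs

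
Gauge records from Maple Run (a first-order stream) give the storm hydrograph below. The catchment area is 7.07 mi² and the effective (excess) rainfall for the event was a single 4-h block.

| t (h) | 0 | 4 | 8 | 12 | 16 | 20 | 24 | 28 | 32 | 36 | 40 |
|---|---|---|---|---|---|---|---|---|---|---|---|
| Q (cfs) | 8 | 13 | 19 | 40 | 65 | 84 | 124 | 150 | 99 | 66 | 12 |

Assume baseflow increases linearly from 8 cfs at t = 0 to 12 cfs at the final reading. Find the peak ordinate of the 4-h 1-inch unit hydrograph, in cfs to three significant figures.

U_p ≈ 279 cfs

Direct runoff: 0.00, 4.60, 10.20, 30.80, 55.40, 74.00, 113.60, 139.20, 87.80, 54.40, 0.00 cfs; ΣQ_DR = 570.0 cfs, peak = 139.20 cfs.
Runoff depth d = ΣQ_DR·Δt / A = 570.0 × 14400 / (7.07 mi²) = 0.4997 in.
The 1-inch UH is the DRH scaled by (1 in)/d, so U_p = 139.20 × 1/0.4997 = 279 cfs.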